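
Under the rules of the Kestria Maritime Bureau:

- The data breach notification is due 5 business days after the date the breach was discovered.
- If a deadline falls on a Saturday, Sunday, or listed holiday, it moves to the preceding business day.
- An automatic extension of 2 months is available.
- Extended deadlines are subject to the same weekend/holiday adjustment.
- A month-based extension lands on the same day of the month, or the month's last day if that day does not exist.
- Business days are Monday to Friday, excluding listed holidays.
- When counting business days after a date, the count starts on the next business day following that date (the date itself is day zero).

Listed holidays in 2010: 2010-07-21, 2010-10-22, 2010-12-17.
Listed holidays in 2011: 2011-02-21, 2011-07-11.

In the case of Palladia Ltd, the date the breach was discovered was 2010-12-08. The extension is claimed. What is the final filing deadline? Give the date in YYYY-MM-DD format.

5 business days after 2010-12-08, excluding weekends and holidays, is 2010-12-15.
2010-12-15 (Wednesday) is already a business day.
The 2 months extension carries 2010-12-15 to 2011-02-15.
2011-02-15 falls on a Tuesday, which is a business day, so no adjustment is needed.
Final deadline: 2011-02-15.

2011-02-15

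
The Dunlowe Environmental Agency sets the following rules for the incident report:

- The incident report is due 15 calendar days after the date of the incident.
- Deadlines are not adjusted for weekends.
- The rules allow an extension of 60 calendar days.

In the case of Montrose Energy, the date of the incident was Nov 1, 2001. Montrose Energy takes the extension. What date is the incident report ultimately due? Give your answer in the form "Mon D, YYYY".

15 calendar days after Nov 1, 2001 is Nov 16, 2001.
No adjustment is made for weekends or holidays, so Nov 16, 2001 stands.
Add the 60 calendar-day extension to Nov 16, 2001: Jan 15, 2002.
No adjustment is made for weekends or holidays, so Jan 15, 2002 stands.
The final due date is Jan 15, 2002.

Jan 15, 2002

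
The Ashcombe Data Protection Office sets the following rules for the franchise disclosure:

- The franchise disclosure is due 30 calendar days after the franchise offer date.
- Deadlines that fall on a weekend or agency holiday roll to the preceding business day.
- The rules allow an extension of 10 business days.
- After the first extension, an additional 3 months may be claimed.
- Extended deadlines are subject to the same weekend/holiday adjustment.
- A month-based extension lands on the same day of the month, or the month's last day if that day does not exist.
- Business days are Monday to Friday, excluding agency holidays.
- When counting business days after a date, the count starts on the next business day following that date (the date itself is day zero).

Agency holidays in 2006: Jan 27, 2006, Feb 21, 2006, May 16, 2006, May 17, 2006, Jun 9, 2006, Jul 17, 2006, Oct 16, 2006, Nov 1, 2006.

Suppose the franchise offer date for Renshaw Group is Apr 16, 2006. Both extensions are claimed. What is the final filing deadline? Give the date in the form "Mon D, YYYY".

Aug 31, 2006

Adding 30 calendar days to Apr 16, 2006 gives May 16, 2006.
May 16, 2006 falls on a listed holiday. Rolling to the preceding business day gives May 15, 2006, a Monday.
The 10-business-day extension runs from May 15, 2006 to May 31, 2006.
May 31, 2006 is a Wednesday and not a listed holiday, so it stands.
Applying the 3 months extension: 3 months after May 31, 2006 is Aug 31, 2006.
Since Aug 31, 2006 is a Thursday and not a holiday, the date is unchanged.
The final due date is Aug 31, 2006.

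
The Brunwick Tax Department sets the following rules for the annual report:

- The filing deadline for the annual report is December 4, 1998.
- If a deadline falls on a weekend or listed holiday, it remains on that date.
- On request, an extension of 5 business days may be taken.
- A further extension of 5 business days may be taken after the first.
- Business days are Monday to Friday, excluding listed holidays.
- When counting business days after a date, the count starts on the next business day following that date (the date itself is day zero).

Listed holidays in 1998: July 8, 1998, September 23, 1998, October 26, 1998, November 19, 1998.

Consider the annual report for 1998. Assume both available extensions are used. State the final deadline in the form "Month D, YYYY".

The statutory due date is December 4, 1998.
No adjustment is made for weekends or holidays, so December 4, 1998 stands.
Applying the 5-business-day extension: 5 business days after December 4, 1998 is December 11, 1998.
No adjustment is made for weekends or holidays, so December 11, 1998 stands.
Applying the 5-business-day extension: 5 business days after December 11, 1998 is December 18, 1998.
December 18, 1998 falls on a Friday. The rules make no weekend/holiday allowance, so it remains December 18, 1998.
Deadline: December 18, 1998.

December 18, 1998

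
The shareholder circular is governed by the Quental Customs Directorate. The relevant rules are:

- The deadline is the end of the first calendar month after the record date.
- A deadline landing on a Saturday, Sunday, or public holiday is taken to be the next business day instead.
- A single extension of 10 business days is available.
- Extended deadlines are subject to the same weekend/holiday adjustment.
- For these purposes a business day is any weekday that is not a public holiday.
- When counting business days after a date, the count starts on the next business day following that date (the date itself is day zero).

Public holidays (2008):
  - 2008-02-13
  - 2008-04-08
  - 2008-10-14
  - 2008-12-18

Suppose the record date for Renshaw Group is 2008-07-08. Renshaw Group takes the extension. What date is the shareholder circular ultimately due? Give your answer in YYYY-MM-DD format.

2008-09-15

The first month after 2008-07-08 is August 2008, whose last day is 2008-08-31.
2008-08-31 is a Sunday, so it moves to the next business day, 2008-09-01 (Monday).
The 10-business-day extension runs from 2008-09-01 to 2008-09-15.
Since 2008-09-15 is a Monday and not a holiday, the date is unchanged.
Final deadline: 2008-09-15.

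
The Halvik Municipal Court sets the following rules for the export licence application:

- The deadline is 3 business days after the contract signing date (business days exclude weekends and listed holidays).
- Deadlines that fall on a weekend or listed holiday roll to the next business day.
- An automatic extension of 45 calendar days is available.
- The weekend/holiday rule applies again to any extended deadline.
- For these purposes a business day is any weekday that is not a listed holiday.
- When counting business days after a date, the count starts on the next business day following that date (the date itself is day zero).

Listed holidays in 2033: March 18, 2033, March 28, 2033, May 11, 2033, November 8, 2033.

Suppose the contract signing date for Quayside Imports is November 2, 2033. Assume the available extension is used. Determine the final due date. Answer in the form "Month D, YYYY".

December 22, 2033

Starting the day after November 2, 2033 and counting 3 business days lands on November 7, 2033.
November 7, 2033 (Monday) is already a business day.
With the 45-day extension, November 7, 2033 becomes December 22, 2033.
December 22, 2033 falls on a Thursday, which is a business day, so no adjustment is needed.
Final deadline: December 22, 2033.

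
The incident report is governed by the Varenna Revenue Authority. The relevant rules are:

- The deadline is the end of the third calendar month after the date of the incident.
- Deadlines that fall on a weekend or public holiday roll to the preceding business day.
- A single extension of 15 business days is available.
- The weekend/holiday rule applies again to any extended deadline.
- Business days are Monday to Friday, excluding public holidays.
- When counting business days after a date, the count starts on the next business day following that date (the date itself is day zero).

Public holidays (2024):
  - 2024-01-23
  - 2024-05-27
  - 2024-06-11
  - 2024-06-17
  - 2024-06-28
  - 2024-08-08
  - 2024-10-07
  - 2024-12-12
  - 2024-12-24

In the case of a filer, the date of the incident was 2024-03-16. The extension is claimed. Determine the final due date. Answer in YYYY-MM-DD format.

2024-07-19

The third month after 2024-03-16 is June 2024, whose last day is 2024-06-30.
2024-06-30 is a Sunday, so it moves to the preceding business day, 2024-06-27 (Thursday).
Applying the 15-business-day extension: 15 business days after 2024-06-27 is 2024-07-19.
2024-07-19 (Friday) is already a business day.
Deadline: 2024-07-19.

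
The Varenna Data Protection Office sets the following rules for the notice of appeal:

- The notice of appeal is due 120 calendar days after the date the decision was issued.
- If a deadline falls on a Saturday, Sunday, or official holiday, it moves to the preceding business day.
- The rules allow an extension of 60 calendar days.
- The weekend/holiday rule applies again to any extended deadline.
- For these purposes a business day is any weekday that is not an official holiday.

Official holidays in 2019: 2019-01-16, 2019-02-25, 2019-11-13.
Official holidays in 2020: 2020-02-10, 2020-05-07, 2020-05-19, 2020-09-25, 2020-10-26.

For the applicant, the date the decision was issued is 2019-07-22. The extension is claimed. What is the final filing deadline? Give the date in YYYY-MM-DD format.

2020-01-17

120 calendar days after 2019-07-22 is 2019-11-19.
2019-11-19 falls on a Tuesday, which is a business day, so no adjustment is needed.
With the 60-day extension, 2019-11-19 becomes 2020-01-18.
2020-01-18 is a Saturday; the preceding business day is 2020-01-17 (Friday).
Deadline: 2020-01-17.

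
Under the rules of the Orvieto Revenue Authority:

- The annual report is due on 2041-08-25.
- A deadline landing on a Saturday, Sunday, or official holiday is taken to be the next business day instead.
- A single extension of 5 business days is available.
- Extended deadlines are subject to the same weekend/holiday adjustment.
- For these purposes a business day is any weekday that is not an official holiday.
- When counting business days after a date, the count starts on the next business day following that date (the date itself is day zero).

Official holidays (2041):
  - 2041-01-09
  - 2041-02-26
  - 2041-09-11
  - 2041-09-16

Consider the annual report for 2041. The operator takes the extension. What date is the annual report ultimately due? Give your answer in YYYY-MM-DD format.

The stated deadline is 2041-08-25.
2041-08-25 is a Sunday; the next business day is 2041-08-26 (Monday).
Counting 5 further business days from 2041-08-26 reaches 2041-09-02.
Since 2041-09-02 is a Monday and not a holiday, the date is unchanged.
The final due date is 2041-09-02.

2041-09-02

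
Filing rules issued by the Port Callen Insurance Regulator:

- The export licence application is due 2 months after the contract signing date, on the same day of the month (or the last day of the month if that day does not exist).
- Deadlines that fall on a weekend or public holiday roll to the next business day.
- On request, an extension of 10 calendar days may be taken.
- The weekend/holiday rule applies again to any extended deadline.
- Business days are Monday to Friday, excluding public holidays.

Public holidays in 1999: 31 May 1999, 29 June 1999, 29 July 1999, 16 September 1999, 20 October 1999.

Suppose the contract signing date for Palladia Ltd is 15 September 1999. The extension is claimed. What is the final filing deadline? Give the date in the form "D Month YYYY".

25 November 1999

2 months from 15 September 1999 is 15 November 1999.
Since 15 November 1999 is a Monday and not a holiday, the date is unchanged.
With the 10-day extension, 15 November 1999 becomes 25 November 1999.
25 November 1999 (Thursday) is already a business day.
The final due date is 25 November 1999.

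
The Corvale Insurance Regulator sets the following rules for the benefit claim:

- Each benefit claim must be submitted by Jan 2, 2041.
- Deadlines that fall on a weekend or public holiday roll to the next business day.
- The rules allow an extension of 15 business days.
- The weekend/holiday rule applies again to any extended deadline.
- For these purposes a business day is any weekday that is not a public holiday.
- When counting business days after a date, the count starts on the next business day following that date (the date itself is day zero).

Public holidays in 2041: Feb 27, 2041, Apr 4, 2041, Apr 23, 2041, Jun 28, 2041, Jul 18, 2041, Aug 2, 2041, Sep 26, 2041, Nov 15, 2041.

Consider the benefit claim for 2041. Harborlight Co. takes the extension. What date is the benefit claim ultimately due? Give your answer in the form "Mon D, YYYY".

Jan 23, 2041

The stated deadline is Jan 2, 2041.
Since Jan 2, 2041 is a Wednesday and not a holiday, the date is unchanged.
Applying the 15-business-day extension: 15 business days after Jan 2, 2041 is Jan 23, 2041.
Jan 23, 2041 is a Wednesday and not a listed holiday, so it stands.
So the filing is due Jan 23, 2041.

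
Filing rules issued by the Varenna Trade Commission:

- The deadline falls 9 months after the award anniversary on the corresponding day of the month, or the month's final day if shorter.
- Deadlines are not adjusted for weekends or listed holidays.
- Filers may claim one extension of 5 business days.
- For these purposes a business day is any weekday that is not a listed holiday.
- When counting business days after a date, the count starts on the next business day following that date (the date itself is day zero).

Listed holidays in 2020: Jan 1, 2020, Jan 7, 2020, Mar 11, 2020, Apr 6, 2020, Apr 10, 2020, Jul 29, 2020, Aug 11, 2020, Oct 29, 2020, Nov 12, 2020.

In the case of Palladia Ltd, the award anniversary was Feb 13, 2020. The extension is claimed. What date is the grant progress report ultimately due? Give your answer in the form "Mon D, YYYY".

Nov 20, 2020

9 months after Feb 13, 2020, on the same day of the month, is Nov 13, 2020.
No adjustment is made for weekends or holidays, so Nov 13, 2020 stands.
The 5-business-day extension runs from Nov 13, 2020 to Nov 20, 2020.
Nov 20, 2020 falls on a Friday. The rules make no weekend/holiday allowance, so it remains Nov 20, 2020.
So the filing is due Nov 20, 2020.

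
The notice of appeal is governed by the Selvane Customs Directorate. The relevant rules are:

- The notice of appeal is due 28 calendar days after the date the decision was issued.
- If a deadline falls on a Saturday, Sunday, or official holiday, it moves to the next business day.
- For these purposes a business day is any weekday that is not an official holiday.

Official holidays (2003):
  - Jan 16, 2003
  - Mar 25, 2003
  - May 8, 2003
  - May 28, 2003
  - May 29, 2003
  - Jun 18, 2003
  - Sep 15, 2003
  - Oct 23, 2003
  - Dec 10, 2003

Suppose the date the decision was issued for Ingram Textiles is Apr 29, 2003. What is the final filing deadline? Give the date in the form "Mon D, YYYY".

28 calendar days after Apr 29, 2003 is May 27, 2003.
May 27, 2003 (Tuesday) is already a business day.
The final due date is May 27, 2003.

May 27, 2003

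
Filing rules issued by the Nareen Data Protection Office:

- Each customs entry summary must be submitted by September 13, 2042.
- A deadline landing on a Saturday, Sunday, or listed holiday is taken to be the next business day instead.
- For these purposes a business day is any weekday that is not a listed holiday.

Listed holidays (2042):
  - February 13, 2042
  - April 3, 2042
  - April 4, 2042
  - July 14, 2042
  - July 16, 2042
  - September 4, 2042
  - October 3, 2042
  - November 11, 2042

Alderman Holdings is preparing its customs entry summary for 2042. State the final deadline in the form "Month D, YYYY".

The statutory due date is September 13, 2042.
September 13, 2042 is a Saturday; the next business day is September 15, 2042 (Monday).
Final deadline: September 15, 2042.

September 15, 2042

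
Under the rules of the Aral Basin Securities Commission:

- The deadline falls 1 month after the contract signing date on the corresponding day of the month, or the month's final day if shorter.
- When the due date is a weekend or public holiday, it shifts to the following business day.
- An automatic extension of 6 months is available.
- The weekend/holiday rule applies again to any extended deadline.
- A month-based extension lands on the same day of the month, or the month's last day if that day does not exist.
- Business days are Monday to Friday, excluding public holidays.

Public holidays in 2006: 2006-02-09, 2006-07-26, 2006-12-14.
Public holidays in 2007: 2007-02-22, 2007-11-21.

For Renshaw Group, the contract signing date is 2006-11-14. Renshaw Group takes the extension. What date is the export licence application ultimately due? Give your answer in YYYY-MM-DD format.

2007-06-15

1 month from 2006-11-14 is 2006-12-14.
2006-12-14 is a listed holiday, so it moves to the next business day, 2006-12-15 (Friday).
The 6 months extension carries 2006-12-15 to 2007-06-15.
2007-06-15 is a Friday and not a listed holiday, so it stands.
Deadline: 2007-06-15.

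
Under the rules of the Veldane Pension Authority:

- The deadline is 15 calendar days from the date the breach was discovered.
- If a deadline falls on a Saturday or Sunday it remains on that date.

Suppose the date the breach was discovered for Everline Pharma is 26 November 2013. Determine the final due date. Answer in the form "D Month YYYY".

Adding 15 calendar days to 26 November 2013 gives 11 December 2013.
11 December 2013 is a Wednesday; no weekend or holiday adjustment applies.
The final due date is 11 December 2013.

11 December 2013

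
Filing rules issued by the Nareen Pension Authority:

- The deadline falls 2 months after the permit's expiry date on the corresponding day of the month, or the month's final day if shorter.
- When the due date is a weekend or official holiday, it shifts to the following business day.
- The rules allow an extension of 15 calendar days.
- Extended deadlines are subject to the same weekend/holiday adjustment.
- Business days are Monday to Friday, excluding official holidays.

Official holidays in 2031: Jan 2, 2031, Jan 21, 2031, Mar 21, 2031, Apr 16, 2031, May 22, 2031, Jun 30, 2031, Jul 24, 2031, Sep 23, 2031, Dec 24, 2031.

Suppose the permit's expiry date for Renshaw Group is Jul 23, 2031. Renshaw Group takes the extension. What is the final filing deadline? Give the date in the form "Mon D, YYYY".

Oct 9, 2031

2 months after Jul 23, 2031, on the same day of the month, is Sep 23, 2031.
Sep 23, 2031 is a listed holiday; the next business day is Sep 24, 2031 (Wednesday).
The 15-calendar-day extension moves the deadline from Sep 24, 2031 to Oct 9, 2031.
Oct 9, 2031 is a Thursday and not a listed holiday, so it stands.
The final due date is Oct 9, 2031.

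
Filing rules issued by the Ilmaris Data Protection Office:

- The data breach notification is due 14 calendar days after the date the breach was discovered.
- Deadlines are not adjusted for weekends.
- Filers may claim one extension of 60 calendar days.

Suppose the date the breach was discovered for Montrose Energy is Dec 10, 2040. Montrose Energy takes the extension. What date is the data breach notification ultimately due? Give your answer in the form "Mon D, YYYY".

Feb 22, 2041

From Dec 10, 2040, 14 calendar days later is Dec 24, 2040.
No adjustment is made for weekends or holidays, so Dec 24, 2040 stands.
The 60-calendar-day extension moves the deadline from Dec 24, 2040 to Feb 22, 2041.
Feb 22, 2041 falls on a Friday. The rules make no weekend/holiday allowance, so it remains Feb 22, 2041.
So the filing is due Feb 22, 2041.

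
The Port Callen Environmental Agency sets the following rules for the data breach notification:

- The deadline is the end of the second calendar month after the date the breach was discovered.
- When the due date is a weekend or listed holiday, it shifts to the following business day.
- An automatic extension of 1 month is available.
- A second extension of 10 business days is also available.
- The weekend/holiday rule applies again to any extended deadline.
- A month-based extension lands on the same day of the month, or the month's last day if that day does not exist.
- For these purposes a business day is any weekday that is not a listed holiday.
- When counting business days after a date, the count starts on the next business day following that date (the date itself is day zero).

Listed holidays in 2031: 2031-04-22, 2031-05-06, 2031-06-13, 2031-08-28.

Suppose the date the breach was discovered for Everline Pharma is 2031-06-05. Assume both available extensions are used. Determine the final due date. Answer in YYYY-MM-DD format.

2031-10-15

2 months after 2031-06-05 is August 2031; that month ends on 2031-08-31.
2031-08-31 falls on a Sunday. Rolling to the next business day gives 2031-09-01, a Monday.
Add 1 month to 2031-09-01: 2031-10-01.
2031-10-01 falls on a Wednesday, which is a business day, so no adjustment is needed.
The 10-business-day extension runs from 2031-10-01 to 2031-10-15.
2031-10-15 falls on a Wednesday, which is a business day, so no adjustment is needed.
So the filing is due 2031-10-15.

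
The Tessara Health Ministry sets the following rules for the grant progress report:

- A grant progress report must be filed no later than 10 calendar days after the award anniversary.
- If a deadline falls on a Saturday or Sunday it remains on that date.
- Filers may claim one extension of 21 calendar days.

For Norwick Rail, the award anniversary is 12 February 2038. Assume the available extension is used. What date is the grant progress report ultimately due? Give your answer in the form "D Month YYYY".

10 calendar days after 12 February 2038 is 22 February 2038.
22 February 2038 falls on a Monday. The rules make no weekend/holiday allowance, so it remains 22 February 2038.
The 21-calendar-day extension moves the deadline from 22 February 2038 to 15 March 2038.
No adjustment is made for weekends or holidays, so 15 March 2038 stands.
Deadline: 15 March 2038.

15 March 2038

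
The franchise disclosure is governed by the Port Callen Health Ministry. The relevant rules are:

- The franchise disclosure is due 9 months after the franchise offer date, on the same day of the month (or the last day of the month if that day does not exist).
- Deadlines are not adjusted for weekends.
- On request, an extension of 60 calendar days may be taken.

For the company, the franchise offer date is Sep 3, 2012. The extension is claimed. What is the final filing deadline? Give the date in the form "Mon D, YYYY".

Aug 2, 2013

Moving 9 months forward from Sep 3, 2012 on the corresponding day gives Jun 3, 2013.
Jun 3, 2013 is a Monday; no weekend or holiday adjustment applies.
Applying the 60-calendar-day extension: Jun 3, 2013 + 60 days = Aug 2, 2013.
Aug 2, 2013 falls on a Friday. The rules make no weekend/holiday allowance, so it remains Aug 2, 2013.
The final due date is Aug 2, 2013.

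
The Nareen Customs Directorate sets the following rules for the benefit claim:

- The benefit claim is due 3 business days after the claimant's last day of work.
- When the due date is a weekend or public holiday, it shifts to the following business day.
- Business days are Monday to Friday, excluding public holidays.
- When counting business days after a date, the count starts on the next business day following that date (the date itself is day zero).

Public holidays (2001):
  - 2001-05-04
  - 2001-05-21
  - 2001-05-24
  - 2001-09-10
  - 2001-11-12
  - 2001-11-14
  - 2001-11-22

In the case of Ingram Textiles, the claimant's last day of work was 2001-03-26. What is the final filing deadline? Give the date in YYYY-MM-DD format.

Counting 3 business days after 2001-03-26 (skipping weekends and listed holidays) reaches 2001-03-29.
2001-03-29 falls on a Thursday, which is a business day, so no adjustment is needed.
So the filing is due 2001-03-29.

2001-03-29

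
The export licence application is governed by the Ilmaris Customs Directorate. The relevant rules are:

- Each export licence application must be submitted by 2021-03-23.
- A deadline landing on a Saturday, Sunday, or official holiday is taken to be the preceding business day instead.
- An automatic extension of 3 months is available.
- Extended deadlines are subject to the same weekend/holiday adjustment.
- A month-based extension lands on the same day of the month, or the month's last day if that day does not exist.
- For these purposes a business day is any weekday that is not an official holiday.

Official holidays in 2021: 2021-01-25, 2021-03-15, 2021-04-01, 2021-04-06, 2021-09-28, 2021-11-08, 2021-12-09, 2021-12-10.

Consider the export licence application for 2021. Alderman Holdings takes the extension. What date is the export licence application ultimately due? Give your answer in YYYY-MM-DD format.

The stated deadline is 2021-03-23.
Since 2021-03-23 is a Tuesday and not a holiday, the date is unchanged.
The 3 months extension carries 2021-03-23 to 2021-06-23.
2021-06-23 falls on a Wednesday, which is a business day, so no adjustment is needed.
So the filing is due 2021-06-23.

2021-06-23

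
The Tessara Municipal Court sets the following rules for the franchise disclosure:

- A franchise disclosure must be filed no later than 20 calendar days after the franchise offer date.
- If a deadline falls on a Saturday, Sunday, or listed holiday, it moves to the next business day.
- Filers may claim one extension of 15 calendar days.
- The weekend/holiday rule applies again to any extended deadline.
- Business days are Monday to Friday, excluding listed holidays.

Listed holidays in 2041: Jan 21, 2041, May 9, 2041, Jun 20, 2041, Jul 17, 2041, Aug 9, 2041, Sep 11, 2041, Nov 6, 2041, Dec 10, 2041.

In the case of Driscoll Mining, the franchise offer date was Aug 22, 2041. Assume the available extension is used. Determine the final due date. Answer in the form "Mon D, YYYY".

From Aug 22, 2041, 20 calendar days later is Sep 11, 2041.
Sep 11, 2041 is a listed holiday; the next business day is Sep 12, 2041 (Thursday).
Add the 15 calendar-day extension to Sep 12, 2041: Sep 27, 2041.
Sep 27, 2041 falls on a Friday, which is a business day, so no adjustment is needed.
Deadline: Sep 27, 2041.

Sep 27, 2041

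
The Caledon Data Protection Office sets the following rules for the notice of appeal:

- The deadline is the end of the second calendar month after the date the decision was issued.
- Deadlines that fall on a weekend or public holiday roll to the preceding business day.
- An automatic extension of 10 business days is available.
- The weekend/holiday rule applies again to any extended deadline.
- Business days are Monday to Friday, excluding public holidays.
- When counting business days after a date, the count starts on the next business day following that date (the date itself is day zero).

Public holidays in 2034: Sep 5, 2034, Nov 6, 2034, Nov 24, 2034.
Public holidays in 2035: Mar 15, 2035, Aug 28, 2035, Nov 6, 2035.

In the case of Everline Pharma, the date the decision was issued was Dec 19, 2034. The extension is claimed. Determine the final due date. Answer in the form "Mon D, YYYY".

2 months after Dec 19, 2034 is February 2035; that month ends on Feb 28, 2035.
Feb 28, 2035 (Wednesday) is already a business day.
Counting 10 further business days from Feb 28, 2035 reaches Mar 14, 2035.
Mar 14, 2035 falls on a Wednesday, which is a business day, so no adjustment is needed.
Final deadline: Mar 14, 2035.

Mar 14, 2035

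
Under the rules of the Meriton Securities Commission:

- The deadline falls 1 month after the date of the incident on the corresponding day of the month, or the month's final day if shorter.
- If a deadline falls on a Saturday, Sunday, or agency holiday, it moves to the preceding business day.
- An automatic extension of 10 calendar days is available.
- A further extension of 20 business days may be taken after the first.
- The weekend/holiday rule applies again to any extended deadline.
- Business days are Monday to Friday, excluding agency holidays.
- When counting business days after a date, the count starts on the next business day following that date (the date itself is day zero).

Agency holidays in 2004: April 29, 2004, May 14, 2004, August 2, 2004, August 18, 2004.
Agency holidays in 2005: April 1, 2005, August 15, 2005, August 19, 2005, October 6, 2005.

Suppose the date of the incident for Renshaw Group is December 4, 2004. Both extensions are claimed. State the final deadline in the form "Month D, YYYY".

February 11, 2005

Moving 1 month forward from December 4, 2004 on the corresponding day gives January 4, 2005.
January 4, 2005 falls on a Tuesday, which is a business day, so no adjustment is needed.
Applying the 10-calendar-day extension: January 4, 2005 + 10 days = January 14, 2005.
January 14, 2005 (Friday) is already a business day.
Counting 20 further business days from January 14, 2005 reaches February 11, 2005.
February 11, 2005 is a Friday and not a listed holiday, so it stands.
So the filing is due February 11, 2005.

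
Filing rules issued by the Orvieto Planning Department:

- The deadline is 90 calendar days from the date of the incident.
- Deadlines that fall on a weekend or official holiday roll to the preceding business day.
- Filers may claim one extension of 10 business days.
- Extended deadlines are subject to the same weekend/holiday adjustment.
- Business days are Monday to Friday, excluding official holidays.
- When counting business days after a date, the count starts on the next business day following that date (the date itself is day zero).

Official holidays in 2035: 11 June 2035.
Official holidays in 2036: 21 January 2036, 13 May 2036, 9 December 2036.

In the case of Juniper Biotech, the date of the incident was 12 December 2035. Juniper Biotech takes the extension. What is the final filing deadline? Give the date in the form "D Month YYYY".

90 calendar days after 12 December 2035 is 11 March 2036.
Since 11 March 2036 is a Tuesday and not a holiday, the date is unchanged.
Counting 10 further business days from 11 March 2036 reaches 25 March 2036.
25 March 2036 falls on a Tuesday, which is a business day, so no adjustment is needed.
Deadline: 25 March 2036.

25 March 2036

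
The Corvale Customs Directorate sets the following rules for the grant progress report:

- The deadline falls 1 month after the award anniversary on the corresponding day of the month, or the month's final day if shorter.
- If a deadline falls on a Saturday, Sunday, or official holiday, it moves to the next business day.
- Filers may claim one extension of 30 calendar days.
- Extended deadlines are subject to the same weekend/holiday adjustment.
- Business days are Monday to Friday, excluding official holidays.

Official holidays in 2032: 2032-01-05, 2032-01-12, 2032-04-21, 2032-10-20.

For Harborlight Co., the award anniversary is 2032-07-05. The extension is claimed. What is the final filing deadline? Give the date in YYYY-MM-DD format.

2032-09-06

1 month from 2032-07-05 is 2032-08-05.
2032-08-05 falls on a Thursday, which is a business day, so no adjustment is needed.
The 30-calendar-day extension moves the deadline from 2032-08-05 to 2032-09-04.
2032-09-04 falls on a Saturday. Rolling to the next business day gives 2032-09-06, a Monday.
Deadline: 2032-09-06.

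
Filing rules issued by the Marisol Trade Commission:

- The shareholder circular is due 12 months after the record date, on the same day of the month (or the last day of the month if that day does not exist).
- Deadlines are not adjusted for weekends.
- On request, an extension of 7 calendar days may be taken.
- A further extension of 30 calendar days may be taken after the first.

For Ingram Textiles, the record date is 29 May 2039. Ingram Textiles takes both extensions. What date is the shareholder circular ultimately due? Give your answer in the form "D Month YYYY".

12 months from 29 May 2039 is 29 May 2040.
29 May 2040 is a Tuesday; no weekend or holiday adjustment applies.
Add the 7 calendar-day extension to 29 May 2040: 5 June 2040.
5 June 2040 falls on a Tuesday. The rules make no weekend/holiday allowance, so it remains 5 June 2040.
Applying the 30-calendar-day extension: 5 June 2040 + 30 days = 5 July 2040.
No adjustment is made for weekends or holidays, so 5 July 2040 stands.
The final due date is 5 July 2040.

5 July 2040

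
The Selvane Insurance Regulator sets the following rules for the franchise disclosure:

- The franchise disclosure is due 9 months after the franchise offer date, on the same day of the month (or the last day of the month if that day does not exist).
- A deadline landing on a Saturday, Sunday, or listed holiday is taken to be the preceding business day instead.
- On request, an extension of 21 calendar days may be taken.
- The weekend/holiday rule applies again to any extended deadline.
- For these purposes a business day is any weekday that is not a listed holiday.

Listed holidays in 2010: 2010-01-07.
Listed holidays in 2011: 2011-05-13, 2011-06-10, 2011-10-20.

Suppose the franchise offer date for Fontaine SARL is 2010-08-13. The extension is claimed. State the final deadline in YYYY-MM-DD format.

9 months after 2010-08-13, on the same day of the month, is 2011-05-13.
2011-05-13 falls on a listed holiday. Rolling to the preceding business day gives 2011-05-12, a Thursday.
The 21-calendar-day extension moves the deadline from 2011-05-12 to 2011-06-02.
2011-06-02 falls on a Thursday, which is a business day, so no adjustment is needed.
So the filing is due 2011-06-02.

2011-06-02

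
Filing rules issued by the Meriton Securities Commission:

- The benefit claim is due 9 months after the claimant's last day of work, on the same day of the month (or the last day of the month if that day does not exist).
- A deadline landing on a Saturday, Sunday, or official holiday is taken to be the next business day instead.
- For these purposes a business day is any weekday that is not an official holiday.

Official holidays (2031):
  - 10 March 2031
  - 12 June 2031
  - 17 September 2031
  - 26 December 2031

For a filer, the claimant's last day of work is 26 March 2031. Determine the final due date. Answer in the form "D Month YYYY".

9 months from 26 March 2031 is 26 December 2031.
26 December 2031 is a listed holiday, so it moves to the next business day, 29 December 2031 (Monday).
Deadline: 29 December 2031.

29 December 2031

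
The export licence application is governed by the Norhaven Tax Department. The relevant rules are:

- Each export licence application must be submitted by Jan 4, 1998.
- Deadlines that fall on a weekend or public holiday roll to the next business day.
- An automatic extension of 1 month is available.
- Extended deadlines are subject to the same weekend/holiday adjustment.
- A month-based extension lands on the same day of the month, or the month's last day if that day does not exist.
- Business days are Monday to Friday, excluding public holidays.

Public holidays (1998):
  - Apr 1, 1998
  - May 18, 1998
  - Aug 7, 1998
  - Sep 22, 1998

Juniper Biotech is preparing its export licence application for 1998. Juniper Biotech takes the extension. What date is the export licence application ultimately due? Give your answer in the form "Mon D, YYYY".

The statutory due date is Jan 4, 1998.
Jan 4, 1998 is a Sunday; the next business day is Jan 5, 1998 (Monday).
Add 1 month to Jan 5, 1998: Feb 5, 1998.
Since Feb 5, 1998 is a Thursday and not a holiday, the date is unchanged.
The final due date is Feb 5, 1998.

Feb 5, 1998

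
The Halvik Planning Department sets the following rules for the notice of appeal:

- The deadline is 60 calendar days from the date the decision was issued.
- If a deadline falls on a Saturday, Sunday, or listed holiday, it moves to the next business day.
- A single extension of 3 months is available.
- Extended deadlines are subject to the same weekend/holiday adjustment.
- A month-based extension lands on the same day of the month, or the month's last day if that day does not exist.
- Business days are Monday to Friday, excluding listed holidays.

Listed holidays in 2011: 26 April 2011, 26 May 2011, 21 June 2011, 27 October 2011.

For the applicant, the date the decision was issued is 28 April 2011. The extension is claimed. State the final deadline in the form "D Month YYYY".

Trigger date 28 April 2011 + 60 calendar days = 27 June 2011.
27 June 2011 (Monday) is already a business day.
Add 3 months to 27 June 2011: 27 September 2011.
Since 27 September 2011 is a Tuesday and not a holiday, the date is unchanged.
The final due date is 27 September 2011.

27 September 2011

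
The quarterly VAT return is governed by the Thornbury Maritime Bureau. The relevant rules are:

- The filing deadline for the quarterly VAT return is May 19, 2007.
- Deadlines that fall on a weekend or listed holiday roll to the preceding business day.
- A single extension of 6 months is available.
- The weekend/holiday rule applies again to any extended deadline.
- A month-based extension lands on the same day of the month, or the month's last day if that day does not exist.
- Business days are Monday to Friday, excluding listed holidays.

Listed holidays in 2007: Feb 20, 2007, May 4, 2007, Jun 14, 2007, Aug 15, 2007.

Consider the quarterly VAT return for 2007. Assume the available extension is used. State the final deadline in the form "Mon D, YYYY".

The stated deadline is May 19, 2007.
May 19, 2007 is a Saturday, so it moves to the preceding business day, May 18, 2007 (Friday).
The 6 months extension carries May 18, 2007 to Nov 18, 2007.
Nov 18, 2007 falls on a Sunday. Rolling to the preceding business day gives Nov 16, 2007, a Friday.
Final deadline: Nov 16, 2007.

Nov 16, 2007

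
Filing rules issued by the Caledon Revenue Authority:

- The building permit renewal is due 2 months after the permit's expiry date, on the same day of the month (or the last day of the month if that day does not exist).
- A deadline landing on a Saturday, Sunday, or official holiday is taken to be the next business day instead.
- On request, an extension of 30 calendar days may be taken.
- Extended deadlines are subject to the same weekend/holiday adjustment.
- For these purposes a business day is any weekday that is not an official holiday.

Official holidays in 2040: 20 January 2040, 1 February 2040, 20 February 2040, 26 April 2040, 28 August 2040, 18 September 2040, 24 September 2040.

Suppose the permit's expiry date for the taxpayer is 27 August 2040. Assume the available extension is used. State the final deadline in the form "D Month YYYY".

2 months from 27 August 2040 is 27 October 2040.
Because 27 October 2040 is a Saturday, the deadline becomes 29 October 2040 (Monday).
Applying the 30-calendar-day extension: 29 October 2040 + 30 days = 28 November 2040.
28 November 2040 falls on a Wednesday, which is a business day, so no adjustment is needed.
So the filing is due 28 November 2040.

28 November 2040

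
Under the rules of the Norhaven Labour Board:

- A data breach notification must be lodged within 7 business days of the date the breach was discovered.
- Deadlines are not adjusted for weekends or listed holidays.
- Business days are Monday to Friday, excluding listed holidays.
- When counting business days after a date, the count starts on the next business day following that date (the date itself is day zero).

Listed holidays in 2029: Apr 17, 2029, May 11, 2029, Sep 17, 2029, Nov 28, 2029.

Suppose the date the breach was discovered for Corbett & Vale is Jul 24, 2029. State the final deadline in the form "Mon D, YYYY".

Counting 7 business days after Jul 24, 2029 (skipping weekends and listed holidays) reaches Aug 2, 2029.
No adjustment is made for weekends or holidays, so Aug 2, 2029 stands.
Deadline: Aug 2, 2029.

Aug 2, 2029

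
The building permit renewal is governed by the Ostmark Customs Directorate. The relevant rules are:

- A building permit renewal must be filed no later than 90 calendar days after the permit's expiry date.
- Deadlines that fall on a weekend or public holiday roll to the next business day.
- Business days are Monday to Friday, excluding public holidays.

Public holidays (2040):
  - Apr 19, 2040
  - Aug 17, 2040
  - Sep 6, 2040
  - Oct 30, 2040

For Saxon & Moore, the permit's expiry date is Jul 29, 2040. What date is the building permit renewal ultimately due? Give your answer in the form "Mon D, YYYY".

Oct 29, 2040

90 calendar days after Jul 29, 2040 is Oct 27, 2040.
Oct 27, 2040 falls on a Saturday. Rolling to the next business day gives Oct 29, 2040, a Monday.
The final due date is Oct 29, 2040.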